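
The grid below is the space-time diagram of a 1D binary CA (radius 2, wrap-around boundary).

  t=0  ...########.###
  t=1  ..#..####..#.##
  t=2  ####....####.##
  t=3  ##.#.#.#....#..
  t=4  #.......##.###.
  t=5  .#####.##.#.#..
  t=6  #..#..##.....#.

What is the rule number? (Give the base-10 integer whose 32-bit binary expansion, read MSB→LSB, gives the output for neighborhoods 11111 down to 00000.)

2588234621

  [31] ##### => #  t=0,i=5
  [30] ####. => .  t=0,i=9
  [29] ###.# => .  t=0,i=10
  [28] ###.. => #  t=0,i=14
  [27] ##.## => #  t=0,i=11
  [26] ##.#. => .  t=3,i=2
  [25] ##..# => #  t=1,i=0
  [24] ##... => .  t=0,i=0
  [23] #.### => .  t=0,i=12
  [22] #.##. => #  t=1,i=13
  [21] #.#.# => .  t=3,i=3
  [20] #.#.. => .  t=3,i=7
  [19] #..## => .  t=1,i=4
  [18] #..#. => #  t=1,i=1
  [17] #...# => .  t=0,i=1
  [16] #.... => #  t=2,i=5
  [15] .#### => .  t=0,i=4
  [14] .###. => #  t=0,i=13
  [13] .##.# => .  t=3,i=1
  [12] .##.. => #  t=1,i=14
  [11] .#.## => .  t=1,i=12
  [10] .#.#. => .  t=3,i=4
  [9] .#..# => #  t=1,i=3
  [8] .#... => #  t=3,i=8
  [7] ..### => .  t=0,i=3
  [6] ..##. => #  t=3,i=0
  [5] ..#.# => #  t=1,i=11
  [4] ..#.. => #  t=1,i=2
  [3] ...## => #  t=0,i=2
  [2] ...#. => #  t=3,i=11
  [1] ....# => .  t=2,i=6
  [0] ..... => #  t=4,i=3
  bits 10011010010001010101001101111101 = 2588234621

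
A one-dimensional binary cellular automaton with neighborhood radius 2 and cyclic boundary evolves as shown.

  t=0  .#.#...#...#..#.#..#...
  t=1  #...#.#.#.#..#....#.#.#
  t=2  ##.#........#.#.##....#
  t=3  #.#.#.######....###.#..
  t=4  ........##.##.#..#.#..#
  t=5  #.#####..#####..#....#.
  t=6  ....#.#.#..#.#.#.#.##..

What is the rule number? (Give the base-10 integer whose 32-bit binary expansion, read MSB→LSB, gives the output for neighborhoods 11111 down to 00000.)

  #####|#  b31=1 t=3,i=8
  ####.|.  b30=0 t=3,i=10
  ###.#|.  b29=0 t=2,i=1
  ###..|#  b28=1 t=3,i=11
  ##.##|#  b27=1 t=4,i=10
  ##.#.|#  b26=1 t=2,i=2
  ##..#|.  b25=0 t=5,i=7
  ##...|#  b24=1 t=1,i=1
  #.###|.  b23=0 t=3,i=6
  #.##.|#  b22=1 t=1,i=22
  #.#.#|.  b21=0 t=1,i=6
  #.#..|.  b20=0 t=0,i=3
  #..##|#  b19=1 t=5,i=8
  #..#.|#  b18=1 t=0,i=13
  #...#|.  b17=0 t=0,i=5
  #....|.  b16=0 t=0,i=21
  .####|.  b15=0 t=3,i=7
  .###.|#  b14=1 t=2,i=0
  .##.#|#  b13=1 t=4,i=9
  .##..|#  b12=1 t=1,i=0
  .#.##|.  b11=0 t=1,i=21
  .#.#.|.  b10=0 t=0,i=2
  .#..#|.  b9=0 t=0,i=12
  .#...|#  b8=1 t=0,i=4
  ..###|.  b7=0 t=2,i=22
  ..##.|.  b6=0 t=4,i=8
  ..#.#|.  b5=0 t=0,i=1
  ..#..|.  b4=0 t=0,i=7
  ...##|.  b3=0 t=2,i=21
  ...#.|#  b2=1 t=0,i=0
  ....#|#  b1=1 t=0,i=22
  .....|#  b0=1 t=2,i=6
  bits 10011101010011000111000100000111 = 2639032583

2639032583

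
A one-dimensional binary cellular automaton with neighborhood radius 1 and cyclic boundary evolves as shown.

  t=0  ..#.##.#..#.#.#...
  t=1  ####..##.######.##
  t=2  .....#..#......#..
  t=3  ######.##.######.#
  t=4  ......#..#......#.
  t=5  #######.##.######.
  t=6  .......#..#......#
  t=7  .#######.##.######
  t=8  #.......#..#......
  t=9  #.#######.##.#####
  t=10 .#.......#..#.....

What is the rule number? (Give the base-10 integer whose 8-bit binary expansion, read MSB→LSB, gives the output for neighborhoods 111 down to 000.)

39

  ###|.  b7=0 t=1,i=0
  ##.|.  b6=0 t=0,i=5
  #.#|#  b5=1 t=0,i=3
  #..|.  b4=0 t=0,i=8
  .##|.  b3=0 t=0,i=4
  .#.|#  b2=1 t=0,i=2
  ..#|#  b1=1 t=0,i=1
  ...|#  b0=1 t=0,i=0
  bits 00100111 = 39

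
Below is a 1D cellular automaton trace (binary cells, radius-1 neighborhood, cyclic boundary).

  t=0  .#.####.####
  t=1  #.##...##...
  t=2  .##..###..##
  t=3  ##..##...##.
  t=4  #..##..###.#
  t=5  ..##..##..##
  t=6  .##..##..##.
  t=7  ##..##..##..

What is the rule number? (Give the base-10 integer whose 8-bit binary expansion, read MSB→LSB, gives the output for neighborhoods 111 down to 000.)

43

  nb ###: next=.  (t=0,i=4, bit7=0)
  nb ##.: next=.  (t=0,i=6, bit6=0)
  nb #.#: next=#  (t=0,i=0, bit5=1)
  nb #..: next=.  (t=1,i=4, bit4=0)
  nb .##: next=#  (t=0,i=3, bit3=1)
  nb .#.: next=.  (t=0,i=1, bit2=0)
  nb ..#: next=#  (t=1,i=6, bit1=1)
  nb ...: next=#  (t=1,i=5, bit0=1)
  bits 00101011 = 43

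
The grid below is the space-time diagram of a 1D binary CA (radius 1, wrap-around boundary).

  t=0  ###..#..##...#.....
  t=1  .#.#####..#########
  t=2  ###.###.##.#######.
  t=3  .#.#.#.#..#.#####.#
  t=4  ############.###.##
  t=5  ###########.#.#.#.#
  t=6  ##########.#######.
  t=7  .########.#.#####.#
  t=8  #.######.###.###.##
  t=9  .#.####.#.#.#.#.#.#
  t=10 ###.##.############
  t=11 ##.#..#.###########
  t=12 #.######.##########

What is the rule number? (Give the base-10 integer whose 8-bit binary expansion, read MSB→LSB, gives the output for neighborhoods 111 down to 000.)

183

  ### -> #   bit 7 = 1  t=0,i=1
  ##. -> .   bit 6 = 0  t=0,i=2
  #.# -> #   bit 5 = 1  t=1,i=0
  #.. -> #   bit 4 = 1  t=0,i=3
  .## -> .   bit 3 = 0  t=0,i=0
  .#. -> #   bit 2 = 1  t=0,i=5
  ..# -> #   bit 1 = 1  t=0,i=4
  ... -> #   bit 0 = 1  t=0,i=11
  bits 10110111 = 183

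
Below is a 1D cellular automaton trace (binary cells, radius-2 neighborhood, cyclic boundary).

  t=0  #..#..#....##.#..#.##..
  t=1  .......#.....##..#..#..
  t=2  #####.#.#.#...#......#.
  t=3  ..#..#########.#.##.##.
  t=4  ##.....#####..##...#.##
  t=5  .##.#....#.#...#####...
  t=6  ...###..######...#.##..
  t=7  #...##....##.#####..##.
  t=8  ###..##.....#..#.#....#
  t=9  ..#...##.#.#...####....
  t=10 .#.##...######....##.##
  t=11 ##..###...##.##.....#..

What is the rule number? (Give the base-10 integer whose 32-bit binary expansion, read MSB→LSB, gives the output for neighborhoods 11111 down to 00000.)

2637321509

  [31] ##### => #  t=2,i=2
  [30] ####. => .  t=2,i=3
  [29] ###.# => .  t=2,i=4
  [28] ###.. => #  t=4,i=1
  [27] ##.## => #  t=3,i=19
  [26] ##.#. => #  t=0,i=13
  [25] ##..# => .  t=0,i=21
  [24] ##... => #  t=3,i=22
  [23] #.### => .  t=2,i=0
  [22] #.##. => .  t=0,i=19
  [21] #.#.# => #  t=2,i=6
  [20] #.#.. => #  t=0,i=14
  [19] #..## => .  t=3,i=4
  [18] #..#. => .  t=0,i=2
  [17] #...# => #  t=2,i=12
  [16] #.... => .  t=0,i=8
  [15] .#### => .  t=2,i=1
  [14] .###. => #  t=6,i=4
  [13] .##.# => .  t=0,i=12
  [12] .##.. => #  t=0,i=20
  [11] .#.## => .  t=0,i=18
  [10] .#.#. => #  t=2,i=7
  [9] .#..# => .  t=0,i=1
  [8] .#... => #  t=0,i=7
  [7] ..### => .  t=3,i=5
  [6] ..##. => .  t=0,i=11
  [5] ..#.# => #  t=0,i=17
  [4] ..#.. => .  t=0,i=0
  [3] ...## => .  t=0,i=10
  [2] ...#. => #  t=1,i=6
  [1] ....# => .  t=0,i=9
  [0] ..... => #  t=1,i=0
  bits 10011101001100100101010100100101 = 2637321509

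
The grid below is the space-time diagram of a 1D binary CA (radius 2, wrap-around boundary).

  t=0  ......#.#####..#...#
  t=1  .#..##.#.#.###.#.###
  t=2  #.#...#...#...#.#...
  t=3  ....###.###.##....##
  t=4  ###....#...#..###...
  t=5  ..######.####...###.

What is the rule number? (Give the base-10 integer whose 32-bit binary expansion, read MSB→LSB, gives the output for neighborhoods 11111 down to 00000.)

1594067478

  #####|.  b31=0 t=0,i=10
  ####.|#  b30=1 t=0,i=11
  ###.#|.  b29=0 t=1,i=13
  ###..|#  b28=1 t=0,i=12
  ##.##|#  b27=1 t=3,i=7
  ##.#.|#  b26=1 t=1,i=0
  ##..#|#  b25=1 t=0,i=13
  ##...|#  b24=1 t=3,i=0
  #.###|.  b23=0 t=0,i=8
  #.##.|.  b22=0 t=3,i=12
  #.#.#|.  b21=0 t=1,i=7
  #.#..|.  b20=0 t=1,i=1
  #..##|.  b19=0 t=1,i=3
  #..#.|.  b18=0 t=0,i=14
  #...#|#  b17=1 t=0,i=17
  #....|#  b16=1 t=0,i=1
  .####|#  b15=1 t=0,i=9
  .###.|.  b14=0 t=1,i=12
  .##.#|.  b13=0 t=1,i=5
  .##..|.  b12=0 t=3,i=13
  .#.##|#  b11=1 t=0,i=7
  .#.#.|.  b10=0 t=1,i=8
  .#..#|#  b9=1 t=1,i=2
  .#...|.  b8=0 t=0,i=0
  ..###|.  b7=0 t=3,i=4
  ..##.|.  b6=0 t=1,i=4
  ..#.#|.  b5=0 t=0,i=6
  ..#..|#  b4=1 t=0,i=15
  ...##|.  b3=0 t=3,i=3
  ...#.|#  b2=1 t=0,i=5
  ....#|#  b1=1 t=0,i=4
  .....|.  b0=0 t=0,i=2
  bits 01011111000000111000101000010110 = 1594067478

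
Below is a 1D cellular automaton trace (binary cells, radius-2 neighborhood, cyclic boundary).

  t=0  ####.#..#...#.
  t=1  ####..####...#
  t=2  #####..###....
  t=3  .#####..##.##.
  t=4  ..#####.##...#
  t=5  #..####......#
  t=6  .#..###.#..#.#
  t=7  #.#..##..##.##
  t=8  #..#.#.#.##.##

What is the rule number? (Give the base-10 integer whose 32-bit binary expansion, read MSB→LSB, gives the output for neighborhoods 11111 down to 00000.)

  #####|#  b31=1 t=1,i=1
  ####.|#  b30=1 t=0,i=2
  ###.#|#  b29=1 t=0,i=3
  ###..|#  b28=1 t=1,i=3
  ##.##|.  b27=0 t=3,i=10
  ##.#.|.  b26=0 t=0,i=4
  ##..#|#  b25=1 t=1,i=4
  ##...|.  b24=0 t=1,i=10
  #.###|#  b23=1 t=0,i=0
  #.##.|.  b22=0 t=3,i=11
  #.#.#|#  b21=1 t=6,i=13
  #.#..|.  b20=0 t=0,i=5
  #..##|.  b19=0 t=1,i=5
  #..#.|#  b18=1 t=0,i=7
  #...#|.  b17=0 t=0,i=10
  #....|#  b16=1 t=2,i=11
  .####|#  b15=1 t=0,i=1
  .###.|#  b14=1 t=2,i=8
  .##.#|#  b13=1 t=3,i=9
  .##..|.  b12=0 t=3,i=12
  .#.##|#  b11=1 t=0,i=13
  .#.#.|#  b10=1 t=6,i=0
  .#..#|#  b9=1 t=0,i=6
  .#...|#  b8=1 t=0,i=9
  ..###|.  b7=0 t=1,i=6
  ..##.|#  b6=1 t=3,i=8
  ..#.#|.  b5=0 t=0,i=12
  ..#..|#  b4=1 t=0,i=8
  ...##|.  b3=0 t=1,i=12
  ...#.|.  b2=0 t=0,i=11
  ....#|#  b1=1 t=2,i=12
  .....|.  b0=0 t=5,i=9
  bits 11110010101001011110111101010010 = 4070960978

4070960978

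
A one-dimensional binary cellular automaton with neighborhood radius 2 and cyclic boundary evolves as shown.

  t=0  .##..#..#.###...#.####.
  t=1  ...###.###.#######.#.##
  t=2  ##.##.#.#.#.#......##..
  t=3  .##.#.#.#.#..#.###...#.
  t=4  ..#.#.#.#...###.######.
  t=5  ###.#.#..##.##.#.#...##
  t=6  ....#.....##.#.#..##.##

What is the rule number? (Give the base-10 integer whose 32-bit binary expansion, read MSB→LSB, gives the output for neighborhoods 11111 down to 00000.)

455535031

  [31] ##### => .  t=1,i=13
  [30] ####. => .  t=0,i=20
  [29] ###.# => .  t=1,i=5
  [28] ###.. => #  t=0,i=12
  [27] ##.## => #  t=1,i=6
  [26] ##.#. => .  t=1,i=18
  [25] ##..# => #  t=0,i=3
  [24] ##... => #  t=0,i=13
  [23] #.### => .  t=0,i=10
  [22] #.##. => .  t=1,i=21
  [21] #.#.# => #  t=1,i=19
  [20] #.#.. => .  t=2,i=12
  [19] #..## => .  t=0,i=0
  [18] #..#. => #  t=0,i=4
  [17] #...# => #  t=0,i=14
  [16] #.... => .  t=2,i=14
  [15] .#### => #  t=0,i=19
  [14] .###. => #  t=0,i=11
  [13] .##.# => #  t=2,i=1
  [12] .##.. => .  t=0,i=2
  [11] .#.## => #  t=0,i=9
  [10] .#.#. => .  t=2,i=7
  [9] .#..# => .  t=0,i=6
  [8] .#... => #  t=2,i=13
  [7] ..### => #  t=1,i=3
  [6] ..##. => .  t=0,i=1
  [5] ..#.# => #  t=0,i=8
  [4] ..#.. => #  t=0,i=5
  [3] ...## => .  t=1,i=2
  [2] ...#. => #  t=0,i=15
  [1] ....# => #  t=2,i=17
  [0] ..... => #  t=2,i=15
  bits 00011011001001101110100110110111 = 455535031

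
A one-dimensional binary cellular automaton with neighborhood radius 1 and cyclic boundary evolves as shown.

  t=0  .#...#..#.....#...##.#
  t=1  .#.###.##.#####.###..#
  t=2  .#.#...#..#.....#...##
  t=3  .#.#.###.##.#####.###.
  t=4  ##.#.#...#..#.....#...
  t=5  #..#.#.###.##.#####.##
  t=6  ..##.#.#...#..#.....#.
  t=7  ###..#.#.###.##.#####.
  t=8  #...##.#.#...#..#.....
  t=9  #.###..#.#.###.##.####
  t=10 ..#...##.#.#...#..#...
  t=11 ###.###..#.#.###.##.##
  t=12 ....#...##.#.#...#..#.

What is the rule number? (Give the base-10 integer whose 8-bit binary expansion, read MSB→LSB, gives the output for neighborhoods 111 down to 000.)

15

  nb ###: next=.  (t=1,i=4, bit7=0)
  nb ##.: next=.  (t=0,i=19, bit6=0)
  nb #.#: next=.  (t=0,i=0, bit5=0)
  nb #..: next=.  (t=0,i=2, bit4=0)
  nb .##: next=#  (t=0,i=18, bit3=1)
  nb .#.: next=#  (t=0,i=1, bit2=1)
  nb ..#: next=#  (t=0,i=4, bit1=1)
  nb ...: next=#  (t=0,i=3, bit0=1)
  bits 00001111 = 15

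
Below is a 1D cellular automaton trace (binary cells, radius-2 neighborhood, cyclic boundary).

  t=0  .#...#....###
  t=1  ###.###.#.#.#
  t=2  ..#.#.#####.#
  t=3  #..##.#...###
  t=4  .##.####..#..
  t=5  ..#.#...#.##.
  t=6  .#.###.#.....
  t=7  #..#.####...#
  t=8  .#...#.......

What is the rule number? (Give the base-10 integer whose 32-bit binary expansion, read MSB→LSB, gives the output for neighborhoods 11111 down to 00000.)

649602966

  [31] ##### => .  t=2,i=8
  [30] ####. => .  t=1,i=1
  [29] ###.# => #  t=0,i=12
  [28] ###.. => .  t=3,i=0
  [27] ##.## => .  t=1,i=3
  [26] ##.#. => #  t=0,i=0
  [25] ##..# => #  t=3,i=1
  [24] ##... => .  t=5,i=12
  [23] #.### => #  t=1,i=4
  [22] #.##. => .  t=5,i=10
  [21] #.#.# => #  t=1,i=8
  [20] #.#.. => #  t=0,i=1
  [19] #..## => #  t=3,i=2
  [18] #..#. => .  t=2,i=1
  [17] #...# => .  t=0,i=3
  [16] #.... => .  t=0,i=7
  [15] .#### => .  t=1,i=0
  [14] .###. => .  t=0,i=11
  [13] .##.# => #  t=3,i=4
  [12] .##.. => .  t=5,i=11
  [11] .#.## => .  t=1,i=11
  [10] .#.#. => #  t=1,i=9
  [9] .#..# => #  t=2,i=0
  [8] .#... => #  t=0,i=2
  [7] ..### => #  t=0,i=10
  [6] ..##. => .  t=3,i=3
  [5] ..#.# => .  t=2,i=2
  [4] ..#.. => #  t=0,i=5
  [3] ...## => .  t=0,i=9
  [2] ...#. => #  t=0,i=4
  [1] ....# => #  t=0,i=8
  [0] ..... => .  t=6,i=10
  bits 00100110101110000010011110010110 = 649602966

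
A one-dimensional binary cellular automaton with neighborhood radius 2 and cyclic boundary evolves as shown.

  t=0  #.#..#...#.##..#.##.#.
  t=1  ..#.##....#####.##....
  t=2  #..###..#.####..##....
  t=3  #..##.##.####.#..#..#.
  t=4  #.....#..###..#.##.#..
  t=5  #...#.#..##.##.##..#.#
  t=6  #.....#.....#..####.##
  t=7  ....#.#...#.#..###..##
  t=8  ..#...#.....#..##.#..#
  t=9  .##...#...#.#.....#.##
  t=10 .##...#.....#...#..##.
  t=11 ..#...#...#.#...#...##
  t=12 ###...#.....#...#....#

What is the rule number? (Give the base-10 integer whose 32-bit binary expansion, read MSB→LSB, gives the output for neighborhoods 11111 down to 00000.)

  ##### -> #   bit 31 = 1  t=1,i=12
  ####. -> #   bit 30 = 1  t=1,i=13
  ###.# -> .   bit 29 = 0  t=1,i=14
  ###.. -> .   bit 28 = 0  t=2,i=5
  ##.## -> .   bit 27 = 0  t=1,i=15
  ##.#. -> .   bit 26 = 0  t=0,i=19
  ##..# -> #   bit 25 = 1  t=0,i=13
  ##... -> .   bit 24 = 0  t=1,i=6
  #.### -> #   bit 23 = 1  t=2,i=10
  #.##. -> #   bit 22 = 1  t=0,i=11
  #.#.# -> .   bit 21 = 0  t=0,i=0
  #.#.. -> #   bit 20 = 1  t=0,i=2
  #..## -> .   bit 19 = 0  t=2,i=2
  #..#. -> #   bit 18 = 1  t=0,i=4
  #...# -> .   bit 17 = 0  t=0,i=7
  #.... -> .   bit 16 = 0  t=1,i=7
  .#### -> #   bit 15 = 1  t=1,i=11
  .###. -> #   bit 14 = 1  t=2,i=4
  .##.# -> .   bit 13 = 0  t=0,i=18
  .##.. -> #   bit 12 = 1  t=0,i=12
  .#.## -> #   bit 11 = 1  t=0,i=10
  .#.#. -> .   bit 10 = 0  t=0,i=1
  .#..# -> .   bit 9 = 0  t=0,i=3
  .#... -> .   bit 8 = 0  t=0,i=6
  ..### -> #   bit 7 = 1  t=1,i=10
  ..##. -> .   bit 6 = 0  t=2,i=16
  ..#.# -> .   bit 5 = 0  t=0,i=9
  ..#.. -> #   bit 4 = 1  t=0,i=5
  ...## -> .   bit 3 = 0  t=1,i=9
  ...#. -> .   bit 2 = 0  t=0,i=8
  ....# -> #   bit 1 = 1  t=1,i=0
  ..... -> .   bit 0 = 0  t=1,i=20
  bits 11000010110101001101100010010010 = 3268728978

3268728978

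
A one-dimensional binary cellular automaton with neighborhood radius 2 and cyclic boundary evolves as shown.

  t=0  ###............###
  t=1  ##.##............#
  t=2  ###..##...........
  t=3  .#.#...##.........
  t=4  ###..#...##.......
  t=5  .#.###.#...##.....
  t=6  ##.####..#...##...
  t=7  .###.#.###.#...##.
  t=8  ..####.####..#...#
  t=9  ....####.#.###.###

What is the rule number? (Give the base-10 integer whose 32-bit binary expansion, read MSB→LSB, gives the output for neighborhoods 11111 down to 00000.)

4020724788

  #####|#  b31=1 t=0,i=0
  ####.|#  b30=1 t=0,i=1
  ###.#|#  b29=1 t=1,i=1
  ###..|.  b28=0 t=0,i=2
  ##.##|#  b27=1 t=1,i=2
  ##.#.|#  b26=1 t=5,i=6
  ##..#|#  b25=1 t=2,i=3
  ##...|#  b24=1 t=0,i=3
  #.###|#  b23=1 t=5,i=3
  #.##.|.  b22=0 t=1,i=3
  #.#.#|#  b21=1 t=7,i=5
  #.#..|.  b20=0 t=3,i=3
  #..##|.  b19=0 t=2,i=4
  #..#.|#  b18=1 t=4,i=4
  #...#|#  b17=1 t=3,i=5
  #....|#  b16=1 t=0,i=4
  .####|.  b15=0 t=0,i=16
  .###.|#  b14=1 t=1,i=0
  .##.#|#  b13=1 t=6,i=1
  .##..|.  b12=0 t=1,i=4
  .#.##|.  b11=0 t=5,i=2
  .#.#.|#  b10=1 t=3,i=2
  .#..#|.  b9=0 t=8,i=0
  .#...|.  b8=0 t=3,i=4
  ..###|.  b7=0 t=0,i=15
  ..##.|.  b6=0 t=2,i=5
  ..#.#|#  b5=1 t=3,i=1
  ..#..|#  b4=1 t=4,i=5
  ...##|.  b3=0 t=0,i=14
  ...#.|#  b2=1 t=3,i=0
  ....#|.  b1=0 t=0,i=13
  .....|.  b0=0 t=0,i=5
  bits 11101111101001110110010000110100 = 4020724788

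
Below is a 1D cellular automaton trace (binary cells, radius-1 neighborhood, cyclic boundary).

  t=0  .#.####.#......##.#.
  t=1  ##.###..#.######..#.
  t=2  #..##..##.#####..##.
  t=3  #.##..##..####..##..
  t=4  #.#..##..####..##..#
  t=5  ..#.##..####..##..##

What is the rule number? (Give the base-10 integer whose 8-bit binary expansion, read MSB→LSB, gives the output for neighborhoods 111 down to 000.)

  ###|#  b7=1 t=0,i=4
  ##.|.  b6=0 t=0,i=6
  #.#|.  b5=0 t=0,i=2
  #..|.  b4=0 t=0,i=9
  .##|#  b3=1 t=0,i=3
  .#.|#  b2=1 t=0,i=1
  ..#|#  b1=1 t=0,i=0
  ...|#  b0=1 t=0,i=10
  bits 10001111 = 143

143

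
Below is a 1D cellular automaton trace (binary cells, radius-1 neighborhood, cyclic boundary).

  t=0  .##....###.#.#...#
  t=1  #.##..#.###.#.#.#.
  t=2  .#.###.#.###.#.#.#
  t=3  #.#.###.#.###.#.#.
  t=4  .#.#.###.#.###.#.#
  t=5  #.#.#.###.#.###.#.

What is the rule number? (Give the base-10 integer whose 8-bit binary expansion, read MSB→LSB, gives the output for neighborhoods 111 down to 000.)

242

  ### -> #   bit 7 = 1  t=0,i=8
  ##. -> #   bit 6 = 1  t=0,i=2
  #.# -> #   bit 5 = 1  t=0,i=0
  #.. -> #   bit 4 = 1  t=0,i=3
  .## -> .   bit 3 = 0  t=0,i=1
  .#. -> .   bit 2 = 0  t=0,i=11
  ..# -> #   bit 1 = 1  t=0,i=6
  ... -> .   bit 0 = 0  t=0,i=4
  bits 11110010 = 242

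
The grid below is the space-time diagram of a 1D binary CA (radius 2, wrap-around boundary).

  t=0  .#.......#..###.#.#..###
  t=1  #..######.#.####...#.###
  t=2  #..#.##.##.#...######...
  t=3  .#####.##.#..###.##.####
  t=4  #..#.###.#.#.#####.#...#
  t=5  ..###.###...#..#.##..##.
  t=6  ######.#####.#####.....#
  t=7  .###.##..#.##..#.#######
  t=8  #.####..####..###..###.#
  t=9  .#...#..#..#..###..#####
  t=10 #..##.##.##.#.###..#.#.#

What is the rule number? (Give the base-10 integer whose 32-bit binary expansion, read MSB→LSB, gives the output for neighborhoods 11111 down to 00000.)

3175565999

  ##### -> #   bit 31 = 1  t=1,i=5
  ####. -> .   bit 30 = 0  t=1,i=7
  ###.# -> #   bit 29 = 1  t=0,i=14
  ###.. -> #   bit 28 = 1  t=1,i=0
  ##.## -> #   bit 27 = 1  t=2,i=7
  ##.#. -> #   bit 26 = 1  t=0,i=0
  ##..# -> .   bit 25 = 0  t=1,i=1
  ##... -> #   bit 24 = 1  t=1,i=16
  #.### -> .   bit 23 = 0  t=1,i=12
  #.##. -> #   bit 22 = 1  t=2,i=5
  #.#.# -> .   bit 21 = 0  t=0,i=16
  #.#.. -> .   bit 20 = 0  t=0,i=1
  #..## -> .   bit 19 = 0  t=0,i=11
  #..#. -> #   bit 18 = 1  t=2,i=2
  #...# -> #   bit 17 = 1  t=1,i=17
  #.... -> #   bit 16 = 1  t=0,i=3
  .#### -> .   bit 15 = 0  t=1,i=4
  .###. -> #   bit 14 = 1  t=0,i=13
  .##.# -> .   bit 13 = 0  t=2,i=6
  .##.. -> .   bit 12 = 0  t=4,i=0
  .#.## -> #   bit 11 = 1  t=1,i=11
  .#.#. -> .   bit 10 = 0  t=0,i=17
  .#..# -> #   bit 9 = 1  t=0,i=10
  .#... -> .   bit 8 = 0  t=0,i=2
  ..### -> #   bit 7 = 1  t=0,i=12
  ..##. -> .   bit 6 = 0  t=4,i=23
  ..#.# -> #   bit 5 = 1  t=1,i=19
  ..#.. -> .   bit 4 = 0  t=0,i=9
  ...## -> #   bit 3 = 1  t=2,i=14
  ...#. -> #   bit 2 = 1  t=0,i=8
  ....# -> #   bit 1 = 1  t=0,i=7
  ..... -> #   bit 0 = 1  t=0,i=4
  bits 10111101010001110100101010101111 = 3175565999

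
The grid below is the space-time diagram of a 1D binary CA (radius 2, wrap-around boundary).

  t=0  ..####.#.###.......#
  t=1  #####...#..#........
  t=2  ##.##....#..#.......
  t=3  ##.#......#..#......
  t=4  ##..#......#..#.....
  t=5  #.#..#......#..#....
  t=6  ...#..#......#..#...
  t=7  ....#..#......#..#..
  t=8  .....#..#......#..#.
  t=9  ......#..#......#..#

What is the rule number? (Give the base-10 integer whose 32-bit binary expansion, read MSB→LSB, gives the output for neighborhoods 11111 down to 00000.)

  ##### -> .   bit 31 = 0  t=1,i=2
  ####. -> #   bit 30 = 1  t=0,i=4
  ###.# -> .   bit 29 = 0  t=0,i=5
  ###.. -> #   bit 28 = 1  t=0,i=11
  ##.## -> .   bit 27 = 0  t=2,i=2
  ##.#. -> .   bit 26 = 0  t=0,i=6
  ##..# -> #   bit 25 = 1  t=4,i=2
  ##... -> .   bit 24 = 0  t=0,i=12
  #.### -> .   bit 23 = 0  t=0,i=9
  #.##. -> #   bit 22 = 1  t=2,i=3
  #.#.# -> .   bit 21 = 0  t=0,i=7
  #.#.. -> .   bit 20 = 0  t=3,i=3
  #..## -> #   bit 19 = 1  t=0,i=1
  #..#. -> .   bit 18 = 0  t=1,i=10
  #...# -> .   bit 17 = 0  t=1,i=6
  #.... -> .   bit 16 = 0  t=0,i=13
  .#### -> #   bit 15 = 1  t=0,i=3
  .###. -> .   bit 14 = 0  t=0,i=10
  .##.# -> #   bit 13 = 1  t=2,i=1
  .##.. -> .   bit 12 = 0  t=2,i=4
  .#.## -> #   bit 11 = 1  t=0,i=8
  .#.#. -> .   bit 10 = 0  t=5,i=1
  .#..# -> #   bit 9 = 1  t=0,i=0
  .#... -> #   bit 8 = 1  t=1,i=12
  ..### -> #   bit 7 = 1  t=0,i=2
  ..##. -> #   bit 6 = 1  t=2,i=0
  ..#.# -> .   bit 5 = 0  t=5,i=0
  ..#.. -> .   bit 4 = 0  t=0,i=19
  ...## -> .   bit 3 = 0  t=1,i=19
  ...#. -> .   bit 2 = 0  t=0,i=18
  ....# -> .   bit 1 = 0  t=0,i=17
  ..... -> .   bit 0 = 0  t=0,i=14
  bits 01010010010010001010101111000000 = 1380494272

1380494272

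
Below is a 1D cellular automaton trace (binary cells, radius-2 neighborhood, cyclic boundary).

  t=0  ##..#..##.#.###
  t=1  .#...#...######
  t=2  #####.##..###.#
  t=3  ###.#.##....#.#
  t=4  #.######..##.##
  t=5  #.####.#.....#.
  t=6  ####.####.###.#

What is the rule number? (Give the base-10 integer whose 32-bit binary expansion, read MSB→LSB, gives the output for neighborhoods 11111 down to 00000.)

  #####|#  b31=1 t=0,i=14
  ####.|.  b30=0 t=0,i=0
  ###.#|#  b29=1 t=1,i=14
  ###..|#  b28=1 t=0,i=1
  ##.##|.  b27=0 t=2,i=5
  ##.#.|#  b26=1 t=0,i=9
  ##..#|.  b25=0 t=0,i=2
  ##...|.  b24=0 t=3,i=8
  #.###|#  b23=1 t=0,i=12
  #.##.|#  b22=1 t=2,i=6
  #.#.#|#  b21=1 t=0,i=10
  #.#..|#  b20=1 t=1,i=1
  #..##|.  b19=0 t=0,i=6
  #..#.|.  b18=0 t=0,i=3
  #...#|#  b17=1 t=1,i=3
  #....|.  b16=0 t=3,i=9
  .####|#  b15=1 t=0,i=13
  .###.|.  b14=0 t=2,i=11
  .##.#|.  b13=0 t=0,i=8
  .##..|#  b12=1 t=2,i=7
  .#.##|#  b11=1 t=0,i=11
  .#.#.|#  b10=1 t=5,i=14
  .#..#|#  b9=1 t=0,i=5
  .#...|#  b8=1 t=1,i=2
  ..###|.  b7=0 t=1,i=9
  ..##.|.  b6=0 t=0,i=7
  ..#.#|.  b5=0 t=3,i=12
  ..#..|.  b4=0 t=0,i=4
  ...##|.  b3=0 t=1,i=8
  ...#.|#  b2=1 t=1,i=4
  ....#|#  b1=1 t=3,i=10
  .....|#  b0=1 t=5,i=10
  bits 10110100111100101001111100000111 = 3035799303

3035799303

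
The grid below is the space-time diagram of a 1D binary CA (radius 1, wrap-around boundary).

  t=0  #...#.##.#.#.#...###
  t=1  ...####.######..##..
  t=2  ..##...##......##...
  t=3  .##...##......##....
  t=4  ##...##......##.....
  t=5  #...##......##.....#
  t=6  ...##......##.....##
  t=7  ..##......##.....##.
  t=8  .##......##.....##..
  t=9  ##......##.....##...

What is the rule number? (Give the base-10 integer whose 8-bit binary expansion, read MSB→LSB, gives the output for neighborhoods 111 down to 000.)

46

  nb ###: next=.  (t=0,i=18, bit7=0)
  nb ##.: next=.  (t=0,i=0, bit6=0)
  nb #.#: next=#  (t=0,i=5, bit5=1)
  nb #..: next=.  (t=0,i=1, bit4=0)
  nb .##: next=#  (t=0,i=6, bit3=1)
  nb .#.: next=#  (t=0,i=4, bit2=1)
  nb ..#: next=#  (t=0,i=3, bit1=1)
  nb ...: next=.  (t=0,i=2, bit0=0)
  bits 00101110 = 46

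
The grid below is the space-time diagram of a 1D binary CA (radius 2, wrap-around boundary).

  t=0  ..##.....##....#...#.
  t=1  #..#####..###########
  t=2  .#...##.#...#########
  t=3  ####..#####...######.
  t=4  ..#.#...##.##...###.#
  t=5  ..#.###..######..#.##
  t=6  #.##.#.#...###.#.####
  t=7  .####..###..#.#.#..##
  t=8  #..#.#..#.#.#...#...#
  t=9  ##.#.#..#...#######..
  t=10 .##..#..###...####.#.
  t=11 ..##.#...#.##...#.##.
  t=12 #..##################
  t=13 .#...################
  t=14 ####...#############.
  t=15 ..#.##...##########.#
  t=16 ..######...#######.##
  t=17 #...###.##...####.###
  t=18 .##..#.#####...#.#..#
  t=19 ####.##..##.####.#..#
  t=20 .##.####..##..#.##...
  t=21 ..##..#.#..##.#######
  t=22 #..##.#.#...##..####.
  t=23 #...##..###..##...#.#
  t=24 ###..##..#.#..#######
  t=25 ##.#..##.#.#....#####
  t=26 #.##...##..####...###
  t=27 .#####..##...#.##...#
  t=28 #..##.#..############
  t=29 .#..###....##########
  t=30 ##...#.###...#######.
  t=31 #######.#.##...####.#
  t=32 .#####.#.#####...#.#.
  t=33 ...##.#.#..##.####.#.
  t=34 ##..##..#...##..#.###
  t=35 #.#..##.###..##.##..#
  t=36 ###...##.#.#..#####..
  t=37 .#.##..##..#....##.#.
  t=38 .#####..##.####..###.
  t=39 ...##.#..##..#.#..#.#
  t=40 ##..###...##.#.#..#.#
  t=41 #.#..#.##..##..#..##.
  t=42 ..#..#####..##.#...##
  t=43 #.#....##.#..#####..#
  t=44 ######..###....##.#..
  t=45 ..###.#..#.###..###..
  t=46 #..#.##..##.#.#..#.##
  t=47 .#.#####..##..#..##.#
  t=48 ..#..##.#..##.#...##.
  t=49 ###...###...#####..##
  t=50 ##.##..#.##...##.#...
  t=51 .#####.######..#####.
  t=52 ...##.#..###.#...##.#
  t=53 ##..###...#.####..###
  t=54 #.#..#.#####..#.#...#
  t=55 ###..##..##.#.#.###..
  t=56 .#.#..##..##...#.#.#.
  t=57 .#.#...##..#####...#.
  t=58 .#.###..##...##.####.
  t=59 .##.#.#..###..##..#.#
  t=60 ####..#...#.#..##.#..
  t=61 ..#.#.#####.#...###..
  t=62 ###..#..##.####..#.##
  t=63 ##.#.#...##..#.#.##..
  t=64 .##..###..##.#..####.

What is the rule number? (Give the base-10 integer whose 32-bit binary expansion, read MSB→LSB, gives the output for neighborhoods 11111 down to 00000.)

3478354231

  #####|#  b31=1 t=1,i=5
  ####.|#  b30=1 t=1,i=6
  ###.#|.  b29=0 t=2,i=20
  ###..|.  b28=0 t=1,i=0
  ##.##|#  b27=1 t=3,i=20
  ##.#.|#  b26=1 t=2,i=0
  ##..#|#  b25=1 t=1,i=1
  ##...|#  b24=1 t=0,i=4
  #.###|.  b23=0 t=3,i=0
  #.##.|#  b22=1 t=4,i=11
  #.#.#|.  b21=0 t=6,i=5
  #.#..|#  b20=1 t=2,i=1
  #..##|.  b19=0 t=1,i=2
  #..#.|.  b18=0 t=4,i=1
  #...#|#  b17=1 t=0,i=0
  #....|#  b16=1 t=0,i=5
  .####|.  b15=0 t=1,i=4
  .###.|#  b14=1 t=4,i=17
  .##.#|#  b13=1 t=2,i=6
  .##..|#  b12=1 t=0,i=3
  .#.##|#  b11=1 t=5,i=3
  .#.#.|.  b10=0 t=4,i=3
  .#..#|.  b9=0 t=4,i=0
  .#...|#  b8=1 t=0,i=16
  ..###|.  b7=0 t=1,i=3
  ..##.|.  b6=0 t=0,i=2
  ..#.#|#  b5=1 t=4,i=2
  ..#..|#  b4=1 t=0,i=15
  ...##|.  b3=0 t=0,i=1
  ...#.|#  b2=1 t=0,i=14
  ....#|#  b1=1 t=0,i=7
  .....|#  b0=1 t=0,i=6
  bits 11001111010100110111100100110111 = 3478354231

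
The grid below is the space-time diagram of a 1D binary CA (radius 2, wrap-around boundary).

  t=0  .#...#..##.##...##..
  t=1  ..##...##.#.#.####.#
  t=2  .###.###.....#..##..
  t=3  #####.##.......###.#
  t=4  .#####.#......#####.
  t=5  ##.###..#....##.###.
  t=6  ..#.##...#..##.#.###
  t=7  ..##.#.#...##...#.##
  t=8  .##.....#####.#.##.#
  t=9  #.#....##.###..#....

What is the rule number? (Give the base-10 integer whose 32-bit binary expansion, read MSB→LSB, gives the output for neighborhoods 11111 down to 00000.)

  [31] ##### => #  t=3,i=1
  [30] ####. => #  t=1,i=16
  [29] ###.# => #  t=1,i=17
  [28] ###.. => #  t=2,i=7
  [27] ##.## => #  t=0,i=10
  [26] ##.#. => .  t=1,i=9
  [25] ##..# => .  t=4,i=19
  [24] ##... => .  t=0,i=13
  [23] #.### => .  t=1,i=14
  [22] #.##. => .  t=0,i=11
  [21] #.#.# => .  t=1,i=10
  [20] #.#.. => .  t=1,i=19
  [19] #..## => #  t=0,i=7
  [18] #..#. => .  t=5,i=7
  [17] #...# => #  t=0,i=3
  [16] #.... => .  t=2,i=9
  [15] .#### => .  t=1,i=15
  [14] .###. => #  t=2,i=2
  [13] .##.# => .  t=0,i=9
  [12] .##.. => #  t=0,i=12
  [11] .#.## => #  t=1,i=13
  [10] .#.#. => .  t=1,i=11
  [9] .#..# => .  t=0,i=6
  [8] .#... => #  t=0,i=2
  [7] ..### => #  t=2,i=1
  [6] ..##. => #  t=0,i=8
  [5] ..#.# => #  t=6,i=2
  [4] ..#.. => .  t=0,i=1
  [3] ...## => #  t=0,i=15
  [2] ...#. => .  t=0,i=0
  [1] ....# => .  t=2,i=11
  [0] ..... => .  t=2,i=10
  bits 11111000000010100101100111101000 = 4161427944

4161427944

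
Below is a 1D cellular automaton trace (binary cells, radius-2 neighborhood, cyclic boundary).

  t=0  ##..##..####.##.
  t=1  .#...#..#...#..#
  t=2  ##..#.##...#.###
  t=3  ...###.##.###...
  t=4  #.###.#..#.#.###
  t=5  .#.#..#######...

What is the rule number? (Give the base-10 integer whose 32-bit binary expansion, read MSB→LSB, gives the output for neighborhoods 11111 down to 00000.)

154492589

  ##### -> .   bit 31 = 0  t=2,i=15
  ####. -> .   bit 30 = 0  t=0,i=10
  ###.# -> .   bit 29 = 0  t=0,i=11
  ###.. -> .   bit 28 = 0  t=2,i=1
  ##.## -> #   bit 27 = 1  t=0,i=12
  ##.#. -> .   bit 26 = 0  t=4,i=5
  ##..# -> .   bit 25 = 0  t=0,i=2
  ##... -> #   bit 24 = 1  t=2,i=8
  #.### -> .   bit 23 = 0  t=2,i=13
  #.##. -> .   bit 22 = 0  t=0,i=0
  #.#.# -> #   bit 21 = 1  t=4,i=11
  #.#.. -> #   bit 20 = 1  t=1,i=1
  #..## -> .   bit 19 = 0  t=0,i=3
  #..#. -> #   bit 18 = 1  t=1,i=7
  #...# -> .   bit 17 = 0  t=1,i=3
  #.... -> #   bit 16 = 1  t=3,i=14
  .#### -> .   bit 15 = 0  t=0,i=9
  .###. -> #   bit 14 = 1  t=3,i=4
  .##.# -> .   bit 13 = 0  t=0,i=14
  .##.. -> #   bit 12 = 1  t=0,i=1
  .#.## -> #   bit 11 = 1  t=2,i=5
  .#.#. -> #   bit 10 = 1  t=1,i=0
  .#..# -> #   bit 9 = 1  t=1,i=6
  .#... -> .   bit 8 = 0  t=1,i=2
  ..### -> #   bit 7 = 1  t=0,i=8
  ..##. -> .   bit 6 = 0  t=0,i=4
  ..#.# -> #   bit 5 = 1  t=1,i=15
  ..#.. -> .   bit 4 = 0  t=1,i=5
  ...## -> #   bit 3 = 1  t=3,i=2
  ...#. -> #   bit 2 = 1  t=1,i=4
  ....# -> .   bit 1 = 0  t=3,i=1
  ..... -> #   bit 0 = 1  t=3,i=0
  bits 00001001001101010101111010101101 = 154492589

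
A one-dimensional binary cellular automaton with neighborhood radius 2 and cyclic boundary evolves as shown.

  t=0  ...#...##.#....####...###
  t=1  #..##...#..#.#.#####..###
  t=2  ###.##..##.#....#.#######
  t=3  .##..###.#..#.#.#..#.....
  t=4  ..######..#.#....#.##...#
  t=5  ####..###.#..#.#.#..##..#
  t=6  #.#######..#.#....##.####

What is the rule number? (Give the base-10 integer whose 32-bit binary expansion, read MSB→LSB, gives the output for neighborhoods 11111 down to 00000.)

1929966514

  #####|.  b31=0 t=1,i=17
  ####.|#  b30=1 t=0,i=17
  ###.#|#  b29=1 t=2,i=2
  ###..|#  b28=1 t=0,i=18
  ##.##|.  b27=0 t=2,i=3
  ##.#.|.  b26=0 t=0,i=9
  ##..#|#  b25=1 t=1,i=1
  ##...|#  b24=1 t=0,i=0
  #.###|.  b23=0 t=1,i=15
  #.##.|.  b22=0 t=2,i=4
  #.#.#|.  b21=0 t=1,i=13
  #.#..|.  b20=0 t=0,i=10
  #..##|#  b19=1 t=1,i=2
  #..#.|.  b18=0 t=1,i=10
  #...#|.  b17=0 t=0,i=1
  #....|.  b16=0 t=0,i=12
  .####|#  b15=1 t=0,i=16
  .###.|#  b14=1 t=0,i=23
  .##.#|#  b13=1 t=0,i=8
  .##..|#  b12=1 t=1,i=4
  .#.##|.  b11=0 t=1,i=14
  .#.#.|.  b10=0 t=1,i=12
  .#..#|#  b9=1 t=1,i=9
  .#...|#  b8=1 t=0,i=4
  ..###|#  b7=1 t=0,i=15
  ..##.|.  b6=0 t=0,i=7
  ..#.#|#  b5=1 t=1,i=11
  ..#..|#  b4=1 t=0,i=3
  ...##|.  b3=0 t=0,i=6
  ...#.|.  b2=0 t=0,i=2
  ....#|#  b1=1 t=0,i=13
  .....|.  b0=0 t=3,i=22
  bits 01110011000010001111001110110010 = 1929966514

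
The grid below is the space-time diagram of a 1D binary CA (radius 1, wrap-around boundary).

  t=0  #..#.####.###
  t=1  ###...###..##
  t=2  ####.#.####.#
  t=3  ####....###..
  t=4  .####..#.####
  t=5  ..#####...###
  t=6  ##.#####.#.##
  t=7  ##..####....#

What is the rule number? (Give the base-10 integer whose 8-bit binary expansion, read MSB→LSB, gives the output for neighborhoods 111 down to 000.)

210

  ###|#  b7=1 t=0,i=6
  ##.|#  b6=1 t=0,i=0
  #.#|.  b5=0 t=0,i=4
  #..|#  b4=1 t=0,i=1
  .##|.  b3=0 t=0,i=5
  .#.|.  b2=0 t=0,i=3
  ..#|#  b1=1 t=0,i=2
  ...|.  b0=0 t=1,i=4
  bits 11010010 = 210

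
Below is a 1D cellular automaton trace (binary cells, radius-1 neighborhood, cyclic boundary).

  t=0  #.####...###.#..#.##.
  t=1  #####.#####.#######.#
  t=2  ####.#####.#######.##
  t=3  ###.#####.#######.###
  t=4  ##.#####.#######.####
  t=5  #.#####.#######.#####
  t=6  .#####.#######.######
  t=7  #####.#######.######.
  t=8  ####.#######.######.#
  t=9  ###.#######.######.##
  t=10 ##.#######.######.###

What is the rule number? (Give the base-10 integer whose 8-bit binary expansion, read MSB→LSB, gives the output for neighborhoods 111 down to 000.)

191

  [7] ### => #  t=0,i=3
  [6] ##. => .  t=0,i=5
  [5] #.# => #  t=0,i=1
  [4] #.. => #  t=0,i=6
  [3] .## => #  t=0,i=2
  [2] .#. => #  t=0,i=0
  [1] ..# => #  t=0,i=8
  [0] ... => #  t=0,i=7
  bits 10111111 = 191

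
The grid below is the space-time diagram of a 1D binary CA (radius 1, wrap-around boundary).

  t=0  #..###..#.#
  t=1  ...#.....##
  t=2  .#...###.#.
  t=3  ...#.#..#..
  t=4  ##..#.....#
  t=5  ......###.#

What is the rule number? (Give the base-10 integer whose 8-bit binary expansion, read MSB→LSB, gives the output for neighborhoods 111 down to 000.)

41

  nb ###: next=.  (t=0,i=4, bit7=0)
  nb ##.: next=.  (t=0,i=0, bit6=0)
  nb #.#: next=#  (t=0,i=9, bit5=1)
  nb #..: next=.  (t=0,i=1, bit4=0)
  nb .##: next=#  (t=0,i=3, bit3=1)
  nb .#.: next=.  (t=0,i=8, bit2=0)
  nb ..#: next=.  (t=0,i=2, bit1=0)
  nb ...: next=#  (t=1,i=1, bit0=1)
  bits 00101001 = 41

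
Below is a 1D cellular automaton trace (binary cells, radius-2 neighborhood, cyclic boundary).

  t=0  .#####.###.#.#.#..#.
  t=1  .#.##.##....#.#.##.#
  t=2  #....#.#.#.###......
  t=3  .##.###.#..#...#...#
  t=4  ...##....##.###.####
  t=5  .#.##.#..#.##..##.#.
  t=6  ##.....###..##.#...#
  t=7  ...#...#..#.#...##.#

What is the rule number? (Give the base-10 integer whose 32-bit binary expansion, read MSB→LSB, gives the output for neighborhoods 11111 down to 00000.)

3397851108

  #####|#  b31=1 t=0,i=3
  ####.|#  b30=1 t=0,i=4
  ###.#|.  b29=0 t=0,i=5
  ###..|.  b28=0 t=2,i=13
  ##.##|#  b27=1 t=0,i=6
  ##.#.|.  b26=0 t=0,i=10
  ##..#|#  b25=1 t=5,i=13
  ##...|.  b24=0 t=1,i=8
  #.###|#  b23=1 t=0,i=7
  #.##.|.  b22=0 t=1,i=3
  #.#.#|.  b21=0 t=0,i=11
  #.#..|.  b20=0 t=0,i=15
  #..##|.  b19=0 t=0,i=0
  #..#.|#  b18=1 t=0,i=17
  #...#|#  b17=1 t=3,i=13
  #....|#  b16=1 t=1,i=9
  .####|.  b15=0 t=0,i=2
  .###.|.  b14=0 t=0,i=8
  .##.#|.  b13=0 t=1,i=4
  .##..|#  b12=1 t=1,i=7
  .#.##|.  b11=0 t=1,i=2
  .#.#.|#  b10=1 t=0,i=12
  .#..#|#  b9=1 t=0,i=16
  .#...|#  b8=1 t=2,i=1
  ..###|#  b7=1 t=0,i=1
  ..##.|#  b6=1 t=4,i=3
  ..#.#|#  b5=1 t=1,i=12
  ..#..|.  b4=0 t=0,i=18
  ...##|.  b3=0 t=4,i=2
  ...#.|#  b2=1 t=1,i=11
  ....#|.  b1=0 t=1,i=10
  .....|.  b0=0 t=2,i=16
  bits 11001010100001110001011111100100 = 3397851108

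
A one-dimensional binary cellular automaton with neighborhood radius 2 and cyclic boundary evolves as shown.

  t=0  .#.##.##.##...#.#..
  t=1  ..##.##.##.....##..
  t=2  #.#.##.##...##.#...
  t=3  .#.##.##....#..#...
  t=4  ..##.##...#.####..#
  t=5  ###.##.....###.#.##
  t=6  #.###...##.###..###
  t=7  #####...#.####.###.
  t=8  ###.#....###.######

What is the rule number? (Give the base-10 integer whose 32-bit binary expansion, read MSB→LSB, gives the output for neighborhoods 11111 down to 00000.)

3101478611

  nb #####: next=#  (t=5,i=0, bit31=1)
  nb ####.: next=.  (t=4,i=14, bit30=0)
  nb ###.#: next=#  (t=5,i=2, bit29=1)
  nb ###..: next=#  (t=4,i=15, bit28=1)
  nb ##.##: next=#  (t=0,i=5, bit27=1)
  nb ##.#.: next=.  (t=2,i=14, bit26=0)
  nb ##..#: next=.  (t=4,i=16, bit25=0)
  nb ##...: next=.  (t=0,i=11, bit24=0)
  nb #.###: next=#  (t=4,i=12, bit23=1)
  nb #.##.: next=#  (t=0,i=3, bit22=1)
  nb #.#.#: next=.  (t=2,i=2, bit21=0)
  nb #.#..: next=#  (t=0,i=16, bit20=1)
  nb #..##: next=#  (t=4,i=1, bit19=1)
  nb #..#.: next=#  (t=3,i=14, bit18=1)
  nb #...#: next=.  (t=0,i=12, bit17=0)
  nb #....: next=.  (t=1,i=11, bit16=0)
  nb .####: next=#  (t=4,i=13, bit15=1)
  nb .###.: next=#  (t=5,i=12, bit14=1)
  nb .##.#: next=.  (t=0,i=4, bit13=0)
  nb .##..: next=.  (t=0,i=10, bit12=0)
  nb .#.##: next=#  (t=0,i=2, bit11=1)
  nb .#.#.: next=#  (t=0,i=15, bit10=1)
  nb .#..#: next=#  (t=3,i=13, bit9=1)
  nb .#...: next=.  (t=0,i=17, bit8=0)
  nb ..###: next=#  (t=5,i=11, bit7=1)
  nb ..##.: next=#  (t=1,i=2, bit6=1)
  nb ..#.#: next=.  (t=0,i=1, bit5=0)
  nb ..#..: next=#  (t=3,i=12, bit4=1)
  nb ...##: next=.  (t=1,i=1, bit3=0)
  nb ...#.: next=.  (t=0,i=0, bit2=0)
  nb ....#: next=#  (t=1,i=0, bit1=1)
  nb .....: next=#  (t=1,i=12, bit0=1)
  bits 10111000110111001100111011010011 = 3101478611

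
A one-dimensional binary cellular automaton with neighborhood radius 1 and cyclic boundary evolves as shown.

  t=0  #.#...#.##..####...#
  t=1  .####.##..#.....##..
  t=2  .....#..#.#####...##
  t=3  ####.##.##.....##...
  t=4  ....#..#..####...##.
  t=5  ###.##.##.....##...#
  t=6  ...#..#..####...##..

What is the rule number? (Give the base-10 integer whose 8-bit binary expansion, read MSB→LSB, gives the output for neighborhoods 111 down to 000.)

  ### -> .   bit 7 = 0  t=0,i=13
  ##. -> .   bit 6 = 0  t=0,i=0
  #.# -> #   bit 5 = 1  t=0,i=1
  #.. -> #   bit 4 = 1  t=0,i=3
  .## -> .   bit 3 = 0  t=0,i=8
  .#. -> #   bit 2 = 1  t=0,i=2
  ..# -> .   bit 1 = 0  t=0,i=5
  ... -> #   bit 0 = 1  t=0,i=4
  bits 00110101 = 53

53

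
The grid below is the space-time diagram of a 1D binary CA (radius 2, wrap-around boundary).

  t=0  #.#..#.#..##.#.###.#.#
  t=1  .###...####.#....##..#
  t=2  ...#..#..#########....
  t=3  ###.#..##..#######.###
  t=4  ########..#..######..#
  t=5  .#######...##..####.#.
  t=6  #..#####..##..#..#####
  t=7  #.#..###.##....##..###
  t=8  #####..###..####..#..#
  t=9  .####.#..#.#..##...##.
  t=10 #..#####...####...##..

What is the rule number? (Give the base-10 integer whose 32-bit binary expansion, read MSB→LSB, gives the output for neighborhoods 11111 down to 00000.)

  nb #####: next=#  (t=2,i=11, bit31=1)
  nb ####.: next=#  (t=1,i=9, bit30=1)
  nb ###.#: next=#  (t=0,i=17, bit29=1)
  nb ###..: next=#  (t=1,i=3, bit28=1)
  nb ##.##: next=#  (t=3,i=18, bit27=1)
  nb ##.#.: next=#  (t=0,i=1, bit26=1)
  nb ##..#: next=.  (t=1,i=19, bit25=0)
  nb ##...: next=.  (t=1,i=4, bit24=0)
  nb #.###: next=.  (t=0,i=15, bit23=0)
  nb #.##.: next=#  (t=0,i=21, bit22=1)
  nb #.#.#: next=.  (t=0,i=13, bit21=0)
  nb #.#..: next=#  (t=0,i=2, bit20=1)
  nb #..##: next=#  (t=0,i=9, bit19=1)
  nb #..#.: next=.  (t=0,i=4, bit18=0)
  nb #...#: next=.  (t=1,i=5, bit17=0)
  nb #....: next=#  (t=1,i=14, bit16=1)
  nb .####: next=.  (t=1,i=8, bit15=0)
  nb .###.: next=.  (t=0,i=16, bit14=0)
  nb .##.#: next=.  (t=0,i=0, bit13=0)
  nb .##..: next=.  (t=1,i=18, bit12=0)
  nb .#.##: next=.  (t=0,i=14, bit11=0)
  nb .#.#.: next=.  (t=0,i=6, bit10=0)
  nb .#..#: next=#  (t=0,i=3, bit9=1)
  nb .#...: next=#  (t=1,i=13, bit8=1)
  nb ..###: next=.  (t=1,i=7, bit7=0)
  nb ..##.: next=#  (t=0,i=10, bit6=1)
  nb ..#.#: next=.  (t=0,i=5, bit5=0)
  nb ..#..: next=.  (t=2,i=3, bit4=0)
  nb ...##: next=#  (t=1,i=6, bit3=1)
  nb ...#.: next=#  (t=2,i=2, bit2=1)
  nb ....#: next=#  (t=1,i=15, bit1=1)
  nb .....: next=#  (t=2,i=0, bit0=1)
  bits 11111100010110010000001101001111 = 4233691983

4233691983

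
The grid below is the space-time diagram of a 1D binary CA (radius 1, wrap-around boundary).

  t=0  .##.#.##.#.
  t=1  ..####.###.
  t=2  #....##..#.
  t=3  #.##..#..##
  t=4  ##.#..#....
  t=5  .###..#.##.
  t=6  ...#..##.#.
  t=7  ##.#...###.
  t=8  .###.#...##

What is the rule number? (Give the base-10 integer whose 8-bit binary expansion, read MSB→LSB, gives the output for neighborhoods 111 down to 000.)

101

  nb ###: next=.  (t=1,i=3, bit7=0)
  nb ##.: next=#  (t=0,i=2, bit6=1)
  nb #.#: next=#  (t=0,i=3, bit5=1)
  nb #..: next=.  (t=0,i=10, bit4=0)
  nb .##: next=.  (t=0,i=1, bit3=0)
  nb .#.: next=#  (t=0,i=4, bit2=1)
  nb ..#: next=.  (t=0,i=0, bit1=0)
  nb ...: next=#  (t=1,i=0, bit0=1)
  bits 01100101 = 101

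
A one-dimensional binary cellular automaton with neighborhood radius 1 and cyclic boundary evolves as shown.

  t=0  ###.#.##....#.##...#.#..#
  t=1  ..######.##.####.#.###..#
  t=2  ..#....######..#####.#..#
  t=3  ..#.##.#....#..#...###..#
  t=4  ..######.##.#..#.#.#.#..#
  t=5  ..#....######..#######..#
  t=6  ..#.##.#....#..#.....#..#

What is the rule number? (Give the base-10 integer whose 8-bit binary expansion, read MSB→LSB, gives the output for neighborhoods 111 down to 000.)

  [7] ### => .  t=0,i=0
  [6] ##. => #  t=0,i=2
  [5] #.# => #  t=0,i=3
  [4] #.. => .  t=0,i=8
  [3] .## => #  t=0,i=6
  [2] .#. => #  t=0,i=4
  [1] ..# => .  t=0,i=11
  [0] ... => #  t=0,i=9
  bits 01101101 = 109

109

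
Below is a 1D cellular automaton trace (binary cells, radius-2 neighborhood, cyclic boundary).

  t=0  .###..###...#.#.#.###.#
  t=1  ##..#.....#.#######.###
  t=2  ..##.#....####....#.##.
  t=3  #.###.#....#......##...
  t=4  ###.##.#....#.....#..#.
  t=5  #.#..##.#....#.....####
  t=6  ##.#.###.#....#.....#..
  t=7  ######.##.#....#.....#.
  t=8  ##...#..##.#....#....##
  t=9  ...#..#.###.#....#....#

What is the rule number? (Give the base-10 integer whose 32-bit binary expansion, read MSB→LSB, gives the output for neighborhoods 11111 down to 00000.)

648458080

  [31] ##### => .  t=1,i=14
  [30] ####. => .  t=1,i=0
  [29] ###.# => #  t=0,i=20
  [28] ###.. => .  t=0,i=3
  [27] ##.## => .  t=1,i=19
  [26] ##.#. => #  t=0,i=21
  [25] ##..# => #  t=0,i=4
  [24] ##... => .  t=0,i=9
  [23] #.### => #  t=0,i=1
  [22] #.##. => .  t=2,i=20
  [21] #.#.# => #  t=0,i=14
  [20] #.#.. => .  t=2,i=5
  [19] #..## => .  t=0,i=5
  [18] #..#. => #  t=1,i=3
  [17] #...# => #  t=0,i=10
  [16] #.... => .  t=1,i=6
  [15] .#### => #  t=1,i=13
  [14] .###. => .  t=0,i=2
  [13] .##.# => #  t=2,i=3
  [12] .##.. => .  t=2,i=21
  [11] .#.## => #  t=0,i=0
  [10] .#.#. => #  t=0,i=13
  [9] .#..# => #  t=4,i=19
  [8] .#... => #  t=1,i=5
  [7] ..### => .  t=0,i=6
  [6] ..##. => #  t=2,i=2
  [5] ..#.# => #  t=0,i=12
  [4] ..#.. => .  t=1,i=4
  [3] ...## => .  t=2,i=1
  [2] ...#. => .  t=0,i=11
  [1] ....# => .  t=1,i=8
  [0] ..... => .  t=1,i=7
  bits 00100110101001101010111101100000 = 648458080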